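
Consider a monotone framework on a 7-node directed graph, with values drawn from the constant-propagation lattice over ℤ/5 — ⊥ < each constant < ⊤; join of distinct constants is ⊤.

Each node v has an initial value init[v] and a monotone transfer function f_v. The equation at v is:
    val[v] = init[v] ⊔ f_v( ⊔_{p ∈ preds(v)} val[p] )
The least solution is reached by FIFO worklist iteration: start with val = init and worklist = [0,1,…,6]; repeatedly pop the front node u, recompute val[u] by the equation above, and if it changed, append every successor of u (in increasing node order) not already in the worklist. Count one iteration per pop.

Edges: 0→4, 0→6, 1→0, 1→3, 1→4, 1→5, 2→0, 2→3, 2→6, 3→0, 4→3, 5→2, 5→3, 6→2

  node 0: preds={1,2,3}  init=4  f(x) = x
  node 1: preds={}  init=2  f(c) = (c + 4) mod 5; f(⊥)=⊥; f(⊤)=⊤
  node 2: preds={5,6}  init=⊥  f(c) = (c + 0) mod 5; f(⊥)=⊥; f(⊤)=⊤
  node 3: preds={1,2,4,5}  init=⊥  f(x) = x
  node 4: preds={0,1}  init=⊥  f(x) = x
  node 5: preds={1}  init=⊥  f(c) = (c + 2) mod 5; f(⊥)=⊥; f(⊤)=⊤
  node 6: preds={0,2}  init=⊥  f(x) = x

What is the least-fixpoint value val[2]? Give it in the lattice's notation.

Trace (13 dequeues):
  [1] u=0 | in 2 | out ⊤ | prev 4 | push {}
  [2] u=1 | in ⊥ | out 2 | ==
  [3] u=2 | in ⊥ | out ⊥ | ==
  [4] u=3 | in 2 | out 2 | prev ⊥ | push {0}
  [5] u=4 | in ⊤ | out ⊤ | prev ⊥ | push {3}
  [6] u=5 | in 2 | out 4 | prev ⊥ | push {2}
  [7] u=6 | in ⊤ | out ⊤ | prev ⊥ | push {}
  [8] u=0 | in 2 | out ⊤ | ==
  [9] u=3 | in ⊤ | out ⊤ | prev 2 | push {0}
  [10] u=2 | in ⊤ | out ⊤ | prev ⊥ | push {3,6}
  [11] u=0 | in ⊤ | out ⊤ | ==
  [12] u=3 | in ⊤ | out ⊤ | ==
  [13] u=6 | in ⊤ | out ⊤ | ==

Converged values:
  [0] ⊤
  [1] 2
  [2] ⊤
  [3] ⊤
  [4] ⊤
  [5] 4
  [6] ⊤

⊤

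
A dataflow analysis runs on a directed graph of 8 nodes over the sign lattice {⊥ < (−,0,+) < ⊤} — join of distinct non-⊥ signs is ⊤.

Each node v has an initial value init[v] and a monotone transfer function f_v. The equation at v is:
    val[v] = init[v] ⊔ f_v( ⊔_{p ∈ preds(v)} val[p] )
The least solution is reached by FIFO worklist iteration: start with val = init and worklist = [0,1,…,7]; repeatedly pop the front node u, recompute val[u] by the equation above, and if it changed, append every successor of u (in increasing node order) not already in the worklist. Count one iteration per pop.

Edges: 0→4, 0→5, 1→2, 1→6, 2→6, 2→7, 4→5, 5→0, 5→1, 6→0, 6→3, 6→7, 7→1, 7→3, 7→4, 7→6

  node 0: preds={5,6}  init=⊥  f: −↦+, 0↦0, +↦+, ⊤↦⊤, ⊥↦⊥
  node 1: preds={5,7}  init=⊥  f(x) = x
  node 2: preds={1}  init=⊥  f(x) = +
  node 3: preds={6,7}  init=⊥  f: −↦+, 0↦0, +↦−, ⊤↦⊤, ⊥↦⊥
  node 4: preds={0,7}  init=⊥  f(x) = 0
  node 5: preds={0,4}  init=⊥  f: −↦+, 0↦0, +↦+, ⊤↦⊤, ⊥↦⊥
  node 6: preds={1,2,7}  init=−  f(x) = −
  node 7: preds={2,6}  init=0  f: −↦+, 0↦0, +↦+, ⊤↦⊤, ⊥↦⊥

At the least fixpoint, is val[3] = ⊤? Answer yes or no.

yes

Trace (15 dequeues):
  [1] u=0 | in − | out + | prev ⊥ | push {}
  [2] u=1 | in 0 | out 0 | prev ⊥ | push {}
  [3] u=2 | in 0 | out + | prev ⊥ | push {}
  [4] u=3 | in ⊤ | out ⊤ | prev ⊥ | push {}
  [5] u=4 | in ⊤ | out 0 | prev ⊥ | push {}
  [6] u=5 | in ⊤ | out ⊤ | prev ⊥ | push {0,1}
  [7] u=6 | in ⊤ | out − | ==
  [8] u=7 | in ⊤ | out ⊤ | prev 0 | push {3,4,6}
  [9] u=0 | in ⊤ | out ⊤ | prev + | push {5}
  [10] u=1 | in ⊤ | out ⊤ | prev 0 | push {2}
  [11] u=3 | in ⊤ | out ⊤ | ==
  [12] u=4 | in ⊤ | out 0 | ==
  [13] u=6 | in ⊤ | out − | ==
  [14] u=5 | in ⊤ | out ⊤ | ==
  [15] u=2 | in ⊤ | out + | ==

Converged values:
  [0] ⊤
  [1] ⊤
  [2] +
  [3] ⊤
  [4] 0
  [5] ⊤
  [6] −
  [7] ⊤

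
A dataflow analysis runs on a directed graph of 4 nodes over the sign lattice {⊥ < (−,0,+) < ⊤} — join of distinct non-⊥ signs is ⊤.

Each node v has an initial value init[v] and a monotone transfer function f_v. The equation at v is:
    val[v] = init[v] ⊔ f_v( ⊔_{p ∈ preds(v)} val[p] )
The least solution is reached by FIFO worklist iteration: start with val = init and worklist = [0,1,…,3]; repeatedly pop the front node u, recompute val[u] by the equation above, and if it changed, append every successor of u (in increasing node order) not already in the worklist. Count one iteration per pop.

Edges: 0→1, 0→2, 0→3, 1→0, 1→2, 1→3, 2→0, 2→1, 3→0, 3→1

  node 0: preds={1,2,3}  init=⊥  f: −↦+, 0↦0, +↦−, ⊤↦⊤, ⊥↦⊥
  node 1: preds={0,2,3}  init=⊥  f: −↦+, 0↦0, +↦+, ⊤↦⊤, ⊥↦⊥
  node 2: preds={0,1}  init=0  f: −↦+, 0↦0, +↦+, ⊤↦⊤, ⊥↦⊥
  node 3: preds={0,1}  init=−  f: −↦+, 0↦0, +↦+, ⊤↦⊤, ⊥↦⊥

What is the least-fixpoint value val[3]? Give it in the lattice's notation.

⊤

Worklist (6 pops):
  #1 pop 0: in=⊤ → ⊤ (was ⊥); enqueue []
  #2 pop 1: in=⊤ → ⊤ (was ⊥); enqueue [0]
  #3 pop 2: in=⊤ → ⊤ (was 0); enqueue [1]
  #4 pop 3: in=⊤ → ⊤ (was −); enqueue []
  #5 pop 0: in=⊤ → ⊤ (no change)
  #6 pop 1: in=⊤ → ⊤ (no change)

Fixpoint:
  val[0] = ⊤
  val[1] = ⊤
  val[2] = ⊤
  val[3] = ⊤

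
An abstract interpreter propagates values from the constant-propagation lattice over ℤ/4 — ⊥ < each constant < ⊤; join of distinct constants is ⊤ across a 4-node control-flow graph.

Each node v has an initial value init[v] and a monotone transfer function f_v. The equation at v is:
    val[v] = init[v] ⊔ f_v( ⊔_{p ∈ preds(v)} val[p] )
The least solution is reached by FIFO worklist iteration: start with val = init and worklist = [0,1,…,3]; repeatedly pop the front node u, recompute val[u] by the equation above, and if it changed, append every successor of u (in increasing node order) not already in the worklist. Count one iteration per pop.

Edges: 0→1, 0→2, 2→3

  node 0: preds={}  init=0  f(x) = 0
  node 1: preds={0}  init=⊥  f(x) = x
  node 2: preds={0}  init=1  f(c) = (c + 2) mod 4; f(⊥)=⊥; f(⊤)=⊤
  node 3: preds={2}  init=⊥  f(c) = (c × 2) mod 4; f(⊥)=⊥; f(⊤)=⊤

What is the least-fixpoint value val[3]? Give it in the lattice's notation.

⊤

Trace (4 dequeues):
  [1] u=0 | in ⊥ | out 0 | ==
  [2] u=1 | in 0 | out 0 | prev ⊥ | push {}
  [3] u=2 | in 0 | out ⊤ | prev 1 | push {}
  [4] u=3 | in ⊤ | out ⊤ | prev ⊥ | push {}

Converged values:
  [0] 0
  [1] 0
  [2] ⊤
  [3] ⊤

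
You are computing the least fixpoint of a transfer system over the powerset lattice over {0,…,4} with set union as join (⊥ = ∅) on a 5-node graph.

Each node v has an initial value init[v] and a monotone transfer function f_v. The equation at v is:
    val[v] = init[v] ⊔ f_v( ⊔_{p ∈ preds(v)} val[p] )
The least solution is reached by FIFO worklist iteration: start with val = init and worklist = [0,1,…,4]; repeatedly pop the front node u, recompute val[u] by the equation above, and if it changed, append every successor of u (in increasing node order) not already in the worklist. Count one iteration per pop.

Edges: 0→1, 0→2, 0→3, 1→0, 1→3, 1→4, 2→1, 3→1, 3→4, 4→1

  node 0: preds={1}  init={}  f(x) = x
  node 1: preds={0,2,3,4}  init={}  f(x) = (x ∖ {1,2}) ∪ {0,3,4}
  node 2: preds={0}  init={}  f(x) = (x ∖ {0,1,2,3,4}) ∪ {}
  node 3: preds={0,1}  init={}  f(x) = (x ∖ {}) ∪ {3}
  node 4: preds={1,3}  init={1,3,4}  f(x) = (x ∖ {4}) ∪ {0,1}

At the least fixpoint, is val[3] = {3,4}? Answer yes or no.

no

Worklist (9 pops):
  #1 pop 0: in={} → {} (no change)
  #2 pop 1: in={1,3,4} → {0,3,4} (was {}); enqueue [0]
  #3 pop 2: in={} → {} (no change)
  #4 pop 3: in={0,3,4} → {0,3,4} (was {}); enqueue [1]
  #5 pop 4: in={0,3,4} → {0,1,3,4} (was {1,3,4}); enqueue []
  #6 pop 0: in={0,3,4} → {0,3,4} (was {}); enqueue [2,3]
  #7 pop 1: in={0,1,3,4} → {0,3,4} (no change)
  #8 pop 2: in={0,3,4} → {} (no change)
  #9 pop 3: in={0,3,4} → {0,3,4} (no change)

Fixpoint:
  val[0] = {0,3,4}
  val[1] = {0,3,4}
  val[2] = {}
  val[3] = {0,3,4}
  val[4] = {0,1,3,4}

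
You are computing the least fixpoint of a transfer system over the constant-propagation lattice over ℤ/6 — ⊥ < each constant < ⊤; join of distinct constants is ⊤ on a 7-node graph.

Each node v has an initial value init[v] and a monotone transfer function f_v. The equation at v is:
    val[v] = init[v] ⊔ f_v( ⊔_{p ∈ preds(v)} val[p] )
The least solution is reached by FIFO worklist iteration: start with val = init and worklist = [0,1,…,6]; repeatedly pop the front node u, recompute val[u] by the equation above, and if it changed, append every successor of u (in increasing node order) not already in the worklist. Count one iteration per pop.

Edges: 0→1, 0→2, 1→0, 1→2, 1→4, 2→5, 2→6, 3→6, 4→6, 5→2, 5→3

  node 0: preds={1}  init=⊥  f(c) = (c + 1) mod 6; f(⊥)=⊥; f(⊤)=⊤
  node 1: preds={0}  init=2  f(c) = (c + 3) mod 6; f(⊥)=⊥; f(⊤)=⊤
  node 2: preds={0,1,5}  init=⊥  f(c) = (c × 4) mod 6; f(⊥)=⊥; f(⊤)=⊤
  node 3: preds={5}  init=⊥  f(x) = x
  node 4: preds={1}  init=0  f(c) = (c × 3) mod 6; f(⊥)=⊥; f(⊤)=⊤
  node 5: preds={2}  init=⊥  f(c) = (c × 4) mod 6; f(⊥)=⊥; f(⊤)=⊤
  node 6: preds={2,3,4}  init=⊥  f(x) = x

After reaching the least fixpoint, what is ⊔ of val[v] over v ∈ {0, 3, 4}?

⊤

Trace (12 dequeues):
  [1] u=0 | in 2 | out 3 | prev ⊥ | push {}
  [2] u=1 | in 3 | out ⊤ | prev 2 | push {0}
  [3] u=2 | in ⊤ | out ⊤ | prev ⊥ | push {}
  [4] u=3 | in ⊥ | out ⊥ | ==
  [5] u=4 | in ⊤ | out ⊤ | prev 0 | push {}
  [6] u=5 | in ⊤ | out ⊤ | prev ⊥ | push {2,3}
  [7] u=6 | in ⊤ | out ⊤ | prev ⊥ | push {}
  [8] u=0 | in ⊤ | out ⊤ | prev 3 | push {1}
  [9] u=2 | in ⊤ | out ⊤ | ==
  [10] u=3 | in ⊤ | out ⊤ | prev ⊥ | push {6}
  [11] u=1 | in ⊤ | out ⊤ | ==
  [12] u=6 | in ⊤ | out ⊤ | ==

Converged values:
  [0] ⊤
  [1] ⊤
  [2] ⊤
  [3] ⊤
  [4] ⊤
  [5] ⊤
  [6] ⊤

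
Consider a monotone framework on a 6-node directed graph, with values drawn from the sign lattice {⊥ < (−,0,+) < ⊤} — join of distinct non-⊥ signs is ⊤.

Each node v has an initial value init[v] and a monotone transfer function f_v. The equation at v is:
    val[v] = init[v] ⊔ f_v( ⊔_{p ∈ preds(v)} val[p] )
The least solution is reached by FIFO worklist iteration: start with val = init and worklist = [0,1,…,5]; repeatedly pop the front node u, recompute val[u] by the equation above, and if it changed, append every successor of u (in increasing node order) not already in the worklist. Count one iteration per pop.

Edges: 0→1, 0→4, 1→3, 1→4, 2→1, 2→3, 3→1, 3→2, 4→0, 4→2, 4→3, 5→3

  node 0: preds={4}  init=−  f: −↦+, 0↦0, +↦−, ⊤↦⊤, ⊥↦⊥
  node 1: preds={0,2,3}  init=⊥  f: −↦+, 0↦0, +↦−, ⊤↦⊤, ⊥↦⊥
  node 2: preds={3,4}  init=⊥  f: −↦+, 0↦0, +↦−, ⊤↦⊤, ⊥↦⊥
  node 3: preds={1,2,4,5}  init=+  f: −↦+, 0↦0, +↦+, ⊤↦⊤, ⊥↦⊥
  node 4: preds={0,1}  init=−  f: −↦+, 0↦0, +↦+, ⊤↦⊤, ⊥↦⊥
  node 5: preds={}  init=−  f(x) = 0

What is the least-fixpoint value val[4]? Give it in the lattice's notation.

Iteration log — 10 steps:
  step 1. node 0  ⊔preds=−  new=⊤  old=−  +wl: 
  step 2. node 1  ⊔preds=⊤  new=⊤  old=⊥  +wl: 
  step 3. node 2  ⊔preds=⊤  new=⊤  old=⊥  +wl: 1
  step 4. node 3  ⊔preds=⊤  new=⊤  old=+  +wl: 2
  step 5. node 4  ⊔preds=⊤  new=⊤  old=−  +wl: 0,3
  step 6. node 5  ⊔preds=⊥  new=⊤  old=−  +wl: 
  step 7. node 1  ⊔preds=⊤  new=⊤  stable
  step 8. node 2  ⊔preds=⊤  new=⊤  stable
  step 9. node 0  ⊔preds=⊤  new=⊤  stable
  step 10. node 3  ⊔preds=⊤  new=⊤  stable

Least fixpoint reached:
  node 0: ⊤
  node 1: ⊤
  node 2: ⊤
  node 3: ⊤
  node 4: ⊤
  node 5: ⊤

⊤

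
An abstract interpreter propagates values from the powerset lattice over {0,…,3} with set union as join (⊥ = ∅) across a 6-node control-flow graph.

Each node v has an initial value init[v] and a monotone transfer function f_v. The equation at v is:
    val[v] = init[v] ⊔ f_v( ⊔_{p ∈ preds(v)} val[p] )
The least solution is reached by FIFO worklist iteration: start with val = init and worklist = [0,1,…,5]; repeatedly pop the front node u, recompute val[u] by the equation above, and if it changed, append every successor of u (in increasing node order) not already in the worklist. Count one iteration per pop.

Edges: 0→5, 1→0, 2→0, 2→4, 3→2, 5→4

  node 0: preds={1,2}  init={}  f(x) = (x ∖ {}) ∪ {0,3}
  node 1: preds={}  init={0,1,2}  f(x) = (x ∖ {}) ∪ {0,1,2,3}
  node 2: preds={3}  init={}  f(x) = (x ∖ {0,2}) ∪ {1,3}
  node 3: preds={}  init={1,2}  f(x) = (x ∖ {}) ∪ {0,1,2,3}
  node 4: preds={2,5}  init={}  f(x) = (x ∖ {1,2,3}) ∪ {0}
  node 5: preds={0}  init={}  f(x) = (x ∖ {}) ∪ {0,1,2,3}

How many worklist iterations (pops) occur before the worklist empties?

Worklist (9 pops):
  #1 pop 0: in={0,1,2} → {0,1,2,3} (was {}); enqueue []
  #2 pop 1: in={} → {0,1,2,3} (was {0,1,2}); enqueue [0]
  #3 pop 2: in={1,2} → {1,3} (was {}); enqueue []
  #4 pop 3: in={} → {0,1,2,3} (was {1,2}); enqueue [2]
  #5 pop 4: in={1,3} → {0} (was {}); enqueue []
  #6 pop 5: in={0,1,2,3} → {0,1,2,3} (was {}); enqueue [4]
  #7 pop 0: in={0,1,2,3} → {0,1,2,3} (no change)
  #8 pop 2: in={0,1,2,3} → {1,3} (no change)
  #9 pop 4: in={0,1,2,3} → {0} (no change)

Fixpoint:
  val[0] = {0,1,2,3}
  val[1] = {0,1,2,3}
  val[2] = {1,3}
  val[3] = {0,1,2,3}
  val[4] = {0}
  val[5] = {0,1,2,3}

9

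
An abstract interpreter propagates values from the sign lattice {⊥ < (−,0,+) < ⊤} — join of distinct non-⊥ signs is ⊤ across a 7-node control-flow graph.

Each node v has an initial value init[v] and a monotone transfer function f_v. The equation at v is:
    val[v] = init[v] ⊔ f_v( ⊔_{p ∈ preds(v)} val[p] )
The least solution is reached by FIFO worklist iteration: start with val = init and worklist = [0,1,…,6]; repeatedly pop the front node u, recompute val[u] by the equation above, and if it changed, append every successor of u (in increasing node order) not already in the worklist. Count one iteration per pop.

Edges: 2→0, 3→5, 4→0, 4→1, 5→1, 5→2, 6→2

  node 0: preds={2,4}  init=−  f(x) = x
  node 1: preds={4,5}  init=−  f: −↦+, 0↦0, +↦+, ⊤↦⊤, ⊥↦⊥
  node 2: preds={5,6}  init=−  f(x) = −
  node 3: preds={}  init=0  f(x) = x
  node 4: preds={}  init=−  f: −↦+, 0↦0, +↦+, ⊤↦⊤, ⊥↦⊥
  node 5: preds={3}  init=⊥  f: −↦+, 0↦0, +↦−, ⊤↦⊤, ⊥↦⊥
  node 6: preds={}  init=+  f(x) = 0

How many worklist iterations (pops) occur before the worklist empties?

9

Trace (9 dequeues):
  [1] u=0 | in − | out − | ==
  [2] u=1 | in − | out ⊤ | prev − | push {}
  [3] u=2 | in + | out − | ==
  [4] u=3 | in ⊥ | out 0 | ==
  [5] u=4 | in ⊥ | out − | ==
  [6] u=5 | in 0 | out 0 | prev ⊥ | push {1,2}
  [7] u=6 | in ⊥ | out ⊤ | prev + | push {}
  [8] u=1 | in ⊤ | out ⊤ | ==
  [9] u=2 | in ⊤ | out − | ==

Converged values:
  [0] −
  [1] ⊤
  [2] −
  [3] 0
  [4] −
  [5] 0
  [6] ⊤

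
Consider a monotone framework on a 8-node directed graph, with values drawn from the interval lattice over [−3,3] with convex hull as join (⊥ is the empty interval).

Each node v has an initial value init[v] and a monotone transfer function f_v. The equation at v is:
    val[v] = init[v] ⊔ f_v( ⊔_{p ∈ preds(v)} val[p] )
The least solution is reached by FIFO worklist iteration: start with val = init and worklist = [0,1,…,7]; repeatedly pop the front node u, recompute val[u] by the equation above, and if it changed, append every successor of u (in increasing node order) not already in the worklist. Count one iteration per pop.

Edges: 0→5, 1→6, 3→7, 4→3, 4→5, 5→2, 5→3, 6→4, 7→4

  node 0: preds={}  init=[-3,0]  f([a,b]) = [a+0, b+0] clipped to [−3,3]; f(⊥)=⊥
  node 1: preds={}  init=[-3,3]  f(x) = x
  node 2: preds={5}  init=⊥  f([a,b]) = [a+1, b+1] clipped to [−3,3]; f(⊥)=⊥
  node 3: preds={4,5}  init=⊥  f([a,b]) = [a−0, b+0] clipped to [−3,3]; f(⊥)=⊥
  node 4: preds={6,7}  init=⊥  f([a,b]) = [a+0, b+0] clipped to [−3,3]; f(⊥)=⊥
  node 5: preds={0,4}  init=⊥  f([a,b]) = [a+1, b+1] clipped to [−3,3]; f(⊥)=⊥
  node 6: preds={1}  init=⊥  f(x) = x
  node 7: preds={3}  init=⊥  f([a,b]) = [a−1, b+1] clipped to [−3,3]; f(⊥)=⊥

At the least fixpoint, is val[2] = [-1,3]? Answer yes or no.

Worklist (19 pops):
  #1 pop 0: in=⊥ → [-3,0] (no change)
  #2 pop 1: in=⊥ → [-3,3] (no change)
  #3 pop 2: in=⊥ → ⊥ (no change)
  #4 pop 3: in=⊥ → ⊥ (no change)
  #5 pop 4: in=⊥ → ⊥ (no change)
  #6 pop 5: in=[-3,0] → [-2,1] (was ⊥); enqueue [2,3]
  #7 pop 6: in=[-3,3] → [-3,3] (was ⊥); enqueue [4]
  #8 pop 7: in=⊥ → ⊥ (no change)
  #9 pop 2: in=[-2,1] → [-1,2] (was ⊥); enqueue []
  #10 pop 3: in=[-2,1] → [-2,1] (was ⊥); enqueue [7]
  #11 pop 4: in=[-3,3] → [-3,3] (was ⊥); enqueue [3,5]
  #12 pop 7: in=[-2,1] → [-3,2] (was ⊥); enqueue [4]
  #13 pop 3: in=[-3,3] → [-3,3] (was [-2,1]); enqueue [7]
  #14 pop 5: in=[-3,3] → [-2,3] (was [-2,1]); enqueue [2,3]
  #15 pop 4: in=[-3,3] → [-3,3] (no change)
  #16 pop 7: in=[-3,3] → [-3,3] (was [-3,2]); enqueue [4]
  #17 pop 2: in=[-2,3] → [-1,3] (was [-1,2]); enqueue []
  #18 pop 3: in=[-3,3] → [-3,3] (no change)
  #19 pop 4: in=[-3,3] → [-3,3] (no change)

Fixpoint:
  val[0] = [-3,0]
  val[1] = [-3,3]
  val[2] = [-1,3]
  val[3] = [-3,3]
  val[4] = [-3,3]
  val[5] = [-2,3]
  val[6] = [-3,3]
  val[7] = [-3,3]

yes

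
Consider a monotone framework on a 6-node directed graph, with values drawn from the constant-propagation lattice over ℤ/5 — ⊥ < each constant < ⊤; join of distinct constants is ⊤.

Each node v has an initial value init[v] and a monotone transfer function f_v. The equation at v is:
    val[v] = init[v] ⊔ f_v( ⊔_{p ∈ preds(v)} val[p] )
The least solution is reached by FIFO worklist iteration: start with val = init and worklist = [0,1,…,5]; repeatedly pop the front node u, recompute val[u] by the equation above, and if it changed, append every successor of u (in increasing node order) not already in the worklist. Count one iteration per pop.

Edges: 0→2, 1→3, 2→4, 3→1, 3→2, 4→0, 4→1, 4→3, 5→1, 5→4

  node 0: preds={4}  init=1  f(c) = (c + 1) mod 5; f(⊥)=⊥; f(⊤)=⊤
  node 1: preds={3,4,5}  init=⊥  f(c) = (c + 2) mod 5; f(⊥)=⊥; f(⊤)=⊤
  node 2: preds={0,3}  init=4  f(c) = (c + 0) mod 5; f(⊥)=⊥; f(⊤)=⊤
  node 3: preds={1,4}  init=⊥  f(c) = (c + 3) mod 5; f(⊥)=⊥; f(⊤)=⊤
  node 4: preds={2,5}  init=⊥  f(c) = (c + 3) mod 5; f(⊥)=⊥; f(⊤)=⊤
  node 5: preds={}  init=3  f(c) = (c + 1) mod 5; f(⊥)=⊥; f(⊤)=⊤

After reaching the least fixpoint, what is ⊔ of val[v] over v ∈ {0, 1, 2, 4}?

Trace (12 dequeues):
  [1] u=0 | in ⊥ | out 1 | ==
  [2] u=1 | in 3 | out 0 | prev ⊥ | push {}
  [3] u=2 | in 1 | out ⊤ | prev 4 | push {}
  [4] u=3 | in 0 | out 3 | prev ⊥ | push {1,2}
  [5] u=4 | in ⊤ | out ⊤ | prev ⊥ | push {0,3}
  [6] u=5 | in ⊥ | out 3 | ==
  [7] u=1 | in ⊤ | out ⊤ | prev 0 | push {}
  [8] u=2 | in ⊤ | out ⊤ | ==
  [9] u=0 | in ⊤ | out ⊤ | prev 1 | push {2}
  [10] u=3 | in ⊤ | out ⊤ | prev 3 | push {1}
  [11] u=2 | in ⊤ | out ⊤ | ==
  [12] u=1 | in ⊤ | out ⊤ | ==

Converged values:
  [0] ⊤
  [1] ⊤
  [2] ⊤
  [3] ⊤
  [4] ⊤
  [5] 3

⊤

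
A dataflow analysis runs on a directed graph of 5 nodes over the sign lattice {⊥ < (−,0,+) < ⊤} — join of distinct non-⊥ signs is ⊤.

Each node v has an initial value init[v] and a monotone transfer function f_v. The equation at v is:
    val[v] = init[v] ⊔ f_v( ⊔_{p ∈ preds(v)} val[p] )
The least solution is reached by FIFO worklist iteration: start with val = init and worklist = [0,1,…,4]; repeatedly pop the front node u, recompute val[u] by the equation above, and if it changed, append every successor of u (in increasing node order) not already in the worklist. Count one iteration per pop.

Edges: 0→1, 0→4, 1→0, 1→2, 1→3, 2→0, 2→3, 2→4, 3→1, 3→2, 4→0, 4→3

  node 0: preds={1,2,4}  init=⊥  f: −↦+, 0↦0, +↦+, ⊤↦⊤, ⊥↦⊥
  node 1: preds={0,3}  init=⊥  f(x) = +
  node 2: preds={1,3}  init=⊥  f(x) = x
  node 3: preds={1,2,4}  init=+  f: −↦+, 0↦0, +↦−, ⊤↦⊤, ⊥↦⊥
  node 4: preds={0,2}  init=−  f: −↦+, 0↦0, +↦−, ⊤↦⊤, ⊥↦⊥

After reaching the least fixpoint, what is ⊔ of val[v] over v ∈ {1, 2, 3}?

Worklist (11 pops):
  #1 pop 0: in=− → + (was ⊥); enqueue []
  #2 pop 1: in=+ → + (was ⊥); enqueue [0]
  #3 pop 2: in=+ → + (was ⊥); enqueue []
  #4 pop 3: in=⊤ → ⊤ (was +); enqueue [1,2]
  #5 pop 4: in=+ → − (no change)
  #6 pop 0: in=⊤ → ⊤ (was +); enqueue [4]
  #7 pop 1: in=⊤ → + (no change)
  #8 pop 2: in=⊤ → ⊤ (was +); enqueue [0,3]
  #9 pop 4: in=⊤ → ⊤ (was −); enqueue []
  #10 pop 0: in=⊤ → ⊤ (no change)
  #11 pop 3: in=⊤ → ⊤ (no change)

Fixpoint:
  val[0] = ⊤
  val[1] = +
  val[2] = ⊤
  val[3] = ⊤
  val[4] = ⊤

⊤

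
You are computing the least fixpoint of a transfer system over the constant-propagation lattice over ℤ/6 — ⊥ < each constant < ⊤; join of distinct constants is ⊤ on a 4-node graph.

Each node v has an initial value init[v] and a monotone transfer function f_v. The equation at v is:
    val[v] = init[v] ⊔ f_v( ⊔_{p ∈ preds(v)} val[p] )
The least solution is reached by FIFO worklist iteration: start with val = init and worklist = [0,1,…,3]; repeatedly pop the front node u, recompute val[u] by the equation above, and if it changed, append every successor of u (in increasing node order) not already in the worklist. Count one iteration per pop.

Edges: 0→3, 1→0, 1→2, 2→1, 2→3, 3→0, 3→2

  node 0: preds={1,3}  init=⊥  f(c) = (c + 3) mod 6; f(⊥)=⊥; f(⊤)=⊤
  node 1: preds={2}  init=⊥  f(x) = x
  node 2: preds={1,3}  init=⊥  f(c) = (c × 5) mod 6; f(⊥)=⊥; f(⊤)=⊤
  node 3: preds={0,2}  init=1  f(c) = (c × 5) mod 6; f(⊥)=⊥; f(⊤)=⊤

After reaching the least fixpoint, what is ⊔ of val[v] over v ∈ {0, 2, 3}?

Iteration log — 11 steps:
  step 1. node 0  ⊔preds=1  new=4  old=⊥  +wl: 
  step 2. node 1  ⊔preds=⊥  new=⊥  stable
  step 3. node 2  ⊔preds=1  new=5  old=⊥  +wl: 1
  step 4. node 3  ⊔preds=⊤  new=⊤  old=1  +wl: 0,2
  step 5. node 1  ⊔preds=5  new=5  old=⊥  +wl: 
  step 6. node 0  ⊔preds=⊤  new=⊤  old=4  +wl: 3
  step 7. node 2  ⊔preds=⊤  new=⊤  old=5  +wl: 1
  step 8. node 3  ⊔preds=⊤  new=⊤  stable
  step 9. node 1  ⊔preds=⊤  new=⊤  old=5  +wl: 0,2
  step 10. node 0  ⊔preds=⊤  new=⊤  stable
  step 11. node 2  ⊔preds=⊤  new=⊤  stable

Least fixpoint reached:
  node 0: ⊤
  node 1: ⊤
  node 2: ⊤
  node 3: ⊤

⊤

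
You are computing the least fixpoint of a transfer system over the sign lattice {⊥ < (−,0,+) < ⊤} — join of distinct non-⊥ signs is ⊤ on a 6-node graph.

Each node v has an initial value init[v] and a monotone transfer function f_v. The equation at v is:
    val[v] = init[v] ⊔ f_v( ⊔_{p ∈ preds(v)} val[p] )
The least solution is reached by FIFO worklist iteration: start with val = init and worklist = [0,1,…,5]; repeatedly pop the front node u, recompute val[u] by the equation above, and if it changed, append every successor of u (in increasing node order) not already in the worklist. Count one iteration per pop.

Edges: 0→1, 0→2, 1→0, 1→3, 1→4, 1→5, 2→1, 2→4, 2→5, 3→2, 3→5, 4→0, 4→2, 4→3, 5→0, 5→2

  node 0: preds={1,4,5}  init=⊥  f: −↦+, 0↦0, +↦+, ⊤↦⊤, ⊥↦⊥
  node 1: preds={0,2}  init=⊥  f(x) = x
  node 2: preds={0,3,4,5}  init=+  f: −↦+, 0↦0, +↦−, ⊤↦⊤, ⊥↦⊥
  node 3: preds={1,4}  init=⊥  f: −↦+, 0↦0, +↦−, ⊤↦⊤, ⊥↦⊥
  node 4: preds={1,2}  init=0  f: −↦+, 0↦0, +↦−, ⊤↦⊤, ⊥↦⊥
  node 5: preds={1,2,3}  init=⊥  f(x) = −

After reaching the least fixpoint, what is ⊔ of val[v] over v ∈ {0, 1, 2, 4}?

⊤

Trace (10 dequeues):
  [1] u=0 | in 0 | out 0 | prev ⊥ | push {}
  [2] u=1 | in ⊤ | out ⊤ | prev ⊥ | push {0}
  [3] u=2 | in 0 | out ⊤ | prev + | push {1}
  [4] u=3 | in ⊤ | out ⊤ | prev ⊥ | push {2}
  [5] u=4 | in ⊤ | out ⊤ | prev 0 | push {3}
  [6] u=5 | in ⊤ | out − | prev ⊥ | push {}
  [7] u=0 | in ⊤ | out ⊤ | prev 0 | push {}
  [8] u=1 | in ⊤ | out ⊤ | ==
  [9] u=2 | in ⊤ | out ⊤ | ==
  [10] u=3 | in ⊤ | out ⊤ | ==

Converged values:
  [0] ⊤
  [1] ⊤
  [2] ⊤
  [3] ⊤
  [4] ⊤
  [5] −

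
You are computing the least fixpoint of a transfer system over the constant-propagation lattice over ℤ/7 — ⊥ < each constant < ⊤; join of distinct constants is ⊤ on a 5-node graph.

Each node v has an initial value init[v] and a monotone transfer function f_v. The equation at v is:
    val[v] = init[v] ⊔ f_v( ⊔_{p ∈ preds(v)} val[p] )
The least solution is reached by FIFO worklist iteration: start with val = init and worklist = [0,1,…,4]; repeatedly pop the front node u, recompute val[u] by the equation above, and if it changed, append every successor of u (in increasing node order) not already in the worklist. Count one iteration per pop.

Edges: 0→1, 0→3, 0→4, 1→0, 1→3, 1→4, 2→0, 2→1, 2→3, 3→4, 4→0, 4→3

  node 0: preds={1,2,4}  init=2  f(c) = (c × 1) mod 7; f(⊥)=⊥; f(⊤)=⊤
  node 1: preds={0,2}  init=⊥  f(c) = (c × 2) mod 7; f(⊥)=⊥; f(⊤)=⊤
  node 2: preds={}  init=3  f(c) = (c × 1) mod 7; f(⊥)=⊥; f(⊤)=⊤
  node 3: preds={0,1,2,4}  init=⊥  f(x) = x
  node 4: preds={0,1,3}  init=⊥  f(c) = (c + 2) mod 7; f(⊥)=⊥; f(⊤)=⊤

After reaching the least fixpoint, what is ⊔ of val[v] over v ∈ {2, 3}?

⊤

Trace (7 dequeues):
  [1] u=0 | in 3 | out ⊤ | prev 2 | push {}
  [2] u=1 | in ⊤ | out ⊤ | prev ⊥ | push {0}
  [3] u=2 | in ⊥ | out 3 | ==
  [4] u=3 | in ⊤ | out ⊤ | prev ⊥ | push {}
  [5] u=4 | in ⊤ | out ⊤ | prev ⊥ | push {3}
  [6] u=0 | in ⊤ | out ⊤ | ==
  [7] u=3 | in ⊤ | out ⊤ | ==

Converged values:
  [0] ⊤
  [1] ⊤
  [2] 3
  [3] ⊤
  [4] ⊤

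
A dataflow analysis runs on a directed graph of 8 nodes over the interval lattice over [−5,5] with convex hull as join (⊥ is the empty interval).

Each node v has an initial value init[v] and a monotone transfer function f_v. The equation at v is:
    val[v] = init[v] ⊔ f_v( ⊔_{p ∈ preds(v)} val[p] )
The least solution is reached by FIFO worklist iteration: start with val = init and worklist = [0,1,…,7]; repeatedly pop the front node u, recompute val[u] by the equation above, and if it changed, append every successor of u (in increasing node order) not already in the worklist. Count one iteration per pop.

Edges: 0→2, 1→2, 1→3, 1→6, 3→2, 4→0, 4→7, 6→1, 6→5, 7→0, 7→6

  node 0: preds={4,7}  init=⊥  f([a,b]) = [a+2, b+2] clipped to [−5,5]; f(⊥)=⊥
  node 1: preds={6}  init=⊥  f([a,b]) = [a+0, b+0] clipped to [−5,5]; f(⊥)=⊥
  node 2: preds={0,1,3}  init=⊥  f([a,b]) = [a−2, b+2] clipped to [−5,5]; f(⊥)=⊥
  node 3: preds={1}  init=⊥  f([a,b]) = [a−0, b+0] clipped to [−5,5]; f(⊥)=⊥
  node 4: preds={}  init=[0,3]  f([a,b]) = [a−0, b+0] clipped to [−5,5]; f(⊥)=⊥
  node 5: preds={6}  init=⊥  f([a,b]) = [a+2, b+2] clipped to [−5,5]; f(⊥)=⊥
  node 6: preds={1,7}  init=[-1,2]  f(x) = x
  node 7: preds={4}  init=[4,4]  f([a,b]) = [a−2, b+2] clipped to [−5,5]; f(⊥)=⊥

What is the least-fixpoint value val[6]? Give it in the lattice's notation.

Worklist (21 pops):
  #1 pop 0: in=[0,4] → [2,5] (was ⊥); enqueue []
  #2 pop 1: in=[-1,2] → [-1,2] (was ⊥); enqueue []
  #3 pop 2: in=[-1,5] → [-3,5] (was ⊥); enqueue []
  #4 pop 3: in=[-1,2] → [-1,2] (was ⊥); enqueue [2]
  #5 pop 4: in=⊥ → [0,3] (no change)
  #6 pop 5: in=[-1,2] → [1,4] (was ⊥); enqueue []
  #7 pop 6: in=[-1,4] → [-1,4] (was [-1,2]); enqueue [1,5]
  #8 pop 7: in=[0,3] → [-2,5] (was [4,4]); enqueue [0,6]
  #9 pop 2: in=[-1,5] → [-3,5] (no change)
  #10 pop 1: in=[-1,4] → [-1,4] (was [-1,2]); enqueue [2,3]
  #11 pop 5: in=[-1,4] → [1,5] (was [1,4]); enqueue []
  #12 pop 0: in=[-2,5] → [0,5] (was [2,5]); enqueue []
  #13 pop 6: in=[-2,5] → [-2,5] (was [-1,4]); enqueue [1,5]
  #14 pop 2: in=[-1,5] → [-3,5] (no change)
  #15 pop 3: in=[-1,4] → [-1,4] (was [-1,2]); enqueue [2]
  #16 pop 1: in=[-2,5] → [-2,5] (was [-1,4]); enqueue [3,6]
  #17 pop 5: in=[-2,5] → [0,5] (was [1,5]); enqueue []
  #18 pop 2: in=[-2,5] → [-4,5] (was [-3,5]); enqueue []
  #19 pop 3: in=[-2,5] → [-2,5] (was [-1,4]); enqueue [2]
  #20 pop 6: in=[-2,5] → [-2,5] (no change)
  #21 pop 2: in=[-2,5] → [-4,5] (no change)

Fixpoint:
  val[0] = [0,5]
  val[1] = [-2,5]
  val[2] = [-4,5]
  val[3] = [-2,5]
  val[4] = [0,3]
  val[5] = [0,5]
  val[6] = [-2,5]
  val[7] = [-2,5]

[-2,5]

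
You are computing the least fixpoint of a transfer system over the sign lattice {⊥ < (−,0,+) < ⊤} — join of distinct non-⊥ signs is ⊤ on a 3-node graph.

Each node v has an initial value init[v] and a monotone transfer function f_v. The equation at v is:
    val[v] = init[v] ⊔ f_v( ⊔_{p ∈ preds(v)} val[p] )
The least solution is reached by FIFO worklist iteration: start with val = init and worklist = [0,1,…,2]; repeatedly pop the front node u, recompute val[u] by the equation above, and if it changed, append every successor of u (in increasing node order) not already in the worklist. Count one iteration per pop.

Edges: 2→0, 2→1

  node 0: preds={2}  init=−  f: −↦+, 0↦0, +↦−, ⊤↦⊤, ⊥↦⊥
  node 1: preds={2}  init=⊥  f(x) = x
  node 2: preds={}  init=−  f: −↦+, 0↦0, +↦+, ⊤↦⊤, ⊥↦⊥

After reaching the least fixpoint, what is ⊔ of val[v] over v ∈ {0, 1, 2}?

⊤

Trace (3 dequeues):
  [1] u=0 | in − | out ⊤ | prev − | push {}
  [2] u=1 | in − | out − | prev ⊥ | push {}
  [3] u=2 | in ⊥ | out − | ==

Converged values:
  [0] ⊤
  [1] −
  [2] −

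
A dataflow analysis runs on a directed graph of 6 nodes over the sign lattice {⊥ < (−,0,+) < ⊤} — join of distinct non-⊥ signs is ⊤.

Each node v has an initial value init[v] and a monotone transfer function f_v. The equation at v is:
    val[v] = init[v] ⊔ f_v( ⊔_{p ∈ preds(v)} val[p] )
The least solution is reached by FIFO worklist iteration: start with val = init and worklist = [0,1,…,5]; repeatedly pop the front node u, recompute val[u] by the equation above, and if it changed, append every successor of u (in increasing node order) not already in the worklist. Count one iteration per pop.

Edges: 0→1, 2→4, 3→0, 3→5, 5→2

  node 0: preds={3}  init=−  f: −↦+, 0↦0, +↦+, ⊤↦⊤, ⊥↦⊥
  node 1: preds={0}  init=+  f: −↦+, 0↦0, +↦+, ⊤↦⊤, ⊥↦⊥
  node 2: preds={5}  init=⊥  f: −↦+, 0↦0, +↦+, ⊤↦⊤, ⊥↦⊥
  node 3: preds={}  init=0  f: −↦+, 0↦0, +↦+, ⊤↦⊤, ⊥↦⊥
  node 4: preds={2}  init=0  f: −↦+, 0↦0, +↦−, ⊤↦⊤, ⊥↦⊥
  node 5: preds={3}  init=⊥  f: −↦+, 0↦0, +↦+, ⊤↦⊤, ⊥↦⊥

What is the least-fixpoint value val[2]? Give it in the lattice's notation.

0

Iteration log — 8 steps:
  step 1. node 0  ⊔preds=0  new=⊤  old=−  +wl: 
  step 2. node 1  ⊔preds=⊤  new=⊤  old=+  +wl: 
  step 3. node 2  ⊔preds=⊥  new=⊥  stable
  step 4. node 3  ⊔preds=⊥  new=0  stable
  step 5. node 4  ⊔preds=⊥  new=0  stable
  step 6. node 5  ⊔preds=0  new=0  old=⊥  +wl: 2
  step 7. node 2  ⊔preds=0  new=0  old=⊥  +wl: 4
  step 8. node 4  ⊔preds=0  new=0  stable

Least fixpoint reached:
  node 0: ⊤
  node 1: ⊤
  node 2: 0
  node 3: 0
  node 4: 0
  node 5: 0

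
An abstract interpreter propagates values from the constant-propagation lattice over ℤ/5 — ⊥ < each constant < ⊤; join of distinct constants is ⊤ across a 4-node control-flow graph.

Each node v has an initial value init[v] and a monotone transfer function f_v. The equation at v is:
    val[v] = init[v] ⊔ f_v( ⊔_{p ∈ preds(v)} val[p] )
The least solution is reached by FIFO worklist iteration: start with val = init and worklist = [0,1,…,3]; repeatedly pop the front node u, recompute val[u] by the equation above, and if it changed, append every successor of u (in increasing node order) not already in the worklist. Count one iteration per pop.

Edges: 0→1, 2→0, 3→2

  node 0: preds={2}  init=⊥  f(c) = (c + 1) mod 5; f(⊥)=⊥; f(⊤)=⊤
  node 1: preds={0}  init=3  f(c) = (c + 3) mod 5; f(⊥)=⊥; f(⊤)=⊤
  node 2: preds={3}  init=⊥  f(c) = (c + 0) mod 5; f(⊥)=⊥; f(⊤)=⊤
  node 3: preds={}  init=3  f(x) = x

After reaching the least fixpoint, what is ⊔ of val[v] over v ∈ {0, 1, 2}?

⊤

Iteration log — 6 steps:
  step 1. node 0  ⊔preds=⊥  new=⊥  stable
  step 2. node 1  ⊔preds=⊥  new=3  stable
  step 3. node 2  ⊔preds=3  new=3  old=⊥  +wl: 0
  step 4. node 3  ⊔preds=⊥  new=3  stable
  step 5. node 0  ⊔preds=3  new=4  old=⊥  +wl: 1
  step 6. node 1  ⊔preds=4  new=⊤  old=3  +wl: 

Least fixpoint reached:
  node 0: 4
  node 1: ⊤
  node 2: 3
  node 3: 3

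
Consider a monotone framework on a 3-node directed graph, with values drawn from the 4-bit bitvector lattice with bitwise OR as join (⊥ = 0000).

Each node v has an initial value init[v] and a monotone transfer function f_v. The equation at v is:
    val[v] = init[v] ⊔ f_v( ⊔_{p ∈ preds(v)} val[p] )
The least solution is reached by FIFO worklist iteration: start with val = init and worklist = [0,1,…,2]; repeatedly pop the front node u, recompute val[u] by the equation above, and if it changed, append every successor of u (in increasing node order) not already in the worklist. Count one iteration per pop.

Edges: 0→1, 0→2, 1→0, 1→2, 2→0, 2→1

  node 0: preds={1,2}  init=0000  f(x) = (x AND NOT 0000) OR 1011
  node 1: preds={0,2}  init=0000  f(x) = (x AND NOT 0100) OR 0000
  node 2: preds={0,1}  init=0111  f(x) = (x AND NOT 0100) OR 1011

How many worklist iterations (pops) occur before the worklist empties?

5

Iteration log — 5 steps:
  step 1. node 0  ⊔preds=0111  new=1111  old=0000  +wl: 
  step 2. node 1  ⊔preds=1111  new=1011  old=0000  +wl: 0
  step 3. node 2  ⊔preds=1111  new=1111  old=0111  +wl: 1
  step 4. node 0  ⊔preds=1111  new=1111  stable
  step 5. node 1  ⊔preds=1111  new=1011  stable

Least fixpoint reached:
  node 0: 1111
  node 1: 1011
  node 2: 1111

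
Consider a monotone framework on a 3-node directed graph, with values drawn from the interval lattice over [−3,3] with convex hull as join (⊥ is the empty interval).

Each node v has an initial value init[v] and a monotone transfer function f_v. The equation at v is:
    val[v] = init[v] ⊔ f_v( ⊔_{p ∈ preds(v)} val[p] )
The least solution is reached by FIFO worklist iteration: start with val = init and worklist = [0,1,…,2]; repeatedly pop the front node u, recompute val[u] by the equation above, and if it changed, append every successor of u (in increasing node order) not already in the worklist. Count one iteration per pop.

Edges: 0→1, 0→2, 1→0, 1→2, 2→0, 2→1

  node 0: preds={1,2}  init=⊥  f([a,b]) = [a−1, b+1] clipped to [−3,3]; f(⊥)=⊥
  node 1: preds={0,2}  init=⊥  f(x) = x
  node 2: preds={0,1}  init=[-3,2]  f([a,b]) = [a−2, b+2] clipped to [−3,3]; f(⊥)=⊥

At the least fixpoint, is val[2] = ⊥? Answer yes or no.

no

Trace (5 dequeues):
  [1] u=0 | in [-3,2] | out [-3,3] | prev ⊥ | push {}
  [2] u=1 | in [-3,3] | out [-3,3] | prev ⊥ | push {0}
  [3] u=2 | in [-3,3] | out [-3,3] | prev [-3,2] | push {1}
  [4] u=0 | in [-3,3] | out [-3,3] | ==
  [5] u=1 | in [-3,3] | out [-3,3] | ==

Converged values:
  [0] [-3,3]
  [1] [-3,3]
  [2] [-3,3]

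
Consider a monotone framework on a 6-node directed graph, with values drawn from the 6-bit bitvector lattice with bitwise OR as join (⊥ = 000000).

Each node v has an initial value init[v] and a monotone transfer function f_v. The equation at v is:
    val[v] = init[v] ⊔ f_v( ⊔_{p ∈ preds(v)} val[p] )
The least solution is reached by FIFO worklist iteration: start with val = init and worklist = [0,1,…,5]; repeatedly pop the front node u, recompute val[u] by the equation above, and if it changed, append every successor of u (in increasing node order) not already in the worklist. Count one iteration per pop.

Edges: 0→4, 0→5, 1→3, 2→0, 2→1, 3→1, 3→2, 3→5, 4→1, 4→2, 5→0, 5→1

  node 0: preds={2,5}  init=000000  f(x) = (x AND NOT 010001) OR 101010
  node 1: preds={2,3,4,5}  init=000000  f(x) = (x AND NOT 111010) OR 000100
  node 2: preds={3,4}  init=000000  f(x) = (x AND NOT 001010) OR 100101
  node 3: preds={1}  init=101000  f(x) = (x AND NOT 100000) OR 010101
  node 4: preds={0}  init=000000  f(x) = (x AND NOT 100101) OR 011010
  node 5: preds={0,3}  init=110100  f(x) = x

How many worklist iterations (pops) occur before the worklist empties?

Worklist (12 pops):
  #1 pop 0: in=110100 → 101110 (was 000000); enqueue []
  #2 pop 1: in=111100 → 000100 (was 000000); enqueue []
  #3 pop 2: in=101000 → 100101 (was 000000); enqueue [0,1]
  #4 pop 3: in=000100 → 111101 (was 101000); enqueue [2]
  #5 pop 4: in=101110 → 011010 (was 000000); enqueue []
  #6 pop 5: in=111111 → 111111 (was 110100); enqueue []
  #7 pop 0: in=111111 → 101110 (no change)
  #8 pop 1: in=111111 → 000101 (was 000100); enqueue [3]
  #9 pop 2: in=111111 → 110101 (was 100101); enqueue [0,1]
  #10 pop 3: in=000101 → 111101 (no change)
  #11 pop 0: in=111111 → 101110 (no change)
  #12 pop 1: in=111111 → 000101 (no change)

Fixpoint:
  val[0] = 101110
  val[1] = 000101
  val[2] = 110101
  val[3] = 111101
  val[4] = 011010
  val[5] = 111111

12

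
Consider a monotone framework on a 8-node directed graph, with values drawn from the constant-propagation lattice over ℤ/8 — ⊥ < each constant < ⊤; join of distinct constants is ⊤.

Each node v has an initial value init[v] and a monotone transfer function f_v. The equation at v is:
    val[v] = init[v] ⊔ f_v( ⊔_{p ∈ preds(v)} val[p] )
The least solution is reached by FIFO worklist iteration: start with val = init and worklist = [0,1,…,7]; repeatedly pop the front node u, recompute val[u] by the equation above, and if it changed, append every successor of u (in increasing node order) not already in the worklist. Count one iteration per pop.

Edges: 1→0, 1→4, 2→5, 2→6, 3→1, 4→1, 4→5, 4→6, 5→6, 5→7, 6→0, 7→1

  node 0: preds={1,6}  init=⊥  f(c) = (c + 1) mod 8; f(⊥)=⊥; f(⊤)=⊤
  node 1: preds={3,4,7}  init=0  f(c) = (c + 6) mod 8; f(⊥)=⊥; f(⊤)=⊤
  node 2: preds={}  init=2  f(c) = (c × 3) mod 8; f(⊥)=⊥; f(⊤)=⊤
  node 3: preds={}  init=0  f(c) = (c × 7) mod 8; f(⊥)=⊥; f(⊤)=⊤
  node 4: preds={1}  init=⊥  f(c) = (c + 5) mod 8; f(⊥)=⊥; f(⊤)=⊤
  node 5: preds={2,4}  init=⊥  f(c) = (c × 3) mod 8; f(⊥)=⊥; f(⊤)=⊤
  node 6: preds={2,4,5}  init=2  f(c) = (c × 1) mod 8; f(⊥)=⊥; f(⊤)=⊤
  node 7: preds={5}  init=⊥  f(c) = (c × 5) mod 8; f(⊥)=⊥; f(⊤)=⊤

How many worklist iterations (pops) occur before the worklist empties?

Worklist (10 pops):
  #1 pop 0: in=⊤ → ⊤ (was ⊥); enqueue []
  #2 pop 1: in=0 → ⊤ (was 0); enqueue [0]
  #3 pop 2: in=⊥ → 2 (no change)
  #4 pop 3: in=⊥ → 0 (no change)
  #5 pop 4: in=⊤ → ⊤ (was ⊥); enqueue [1]
  #6 pop 5: in=⊤ → ⊤ (was ⊥); enqueue []
  #7 pop 6: in=⊤ → ⊤ (was 2); enqueue []
  #8 pop 7: in=⊤ → ⊤ (was ⊥); enqueue []
  #9 pop 0: in=⊤ → ⊤ (no change)
  #10 pop 1: in=⊤ → ⊤ (no change)

Fixpoint:
  val[0] = ⊤
  val[1] = ⊤
  val[2] = 2
  val[3] = 0
  val[4] = ⊤
  val[5] = ⊤
  val[6] = ⊤
  val[7] = ⊤

10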